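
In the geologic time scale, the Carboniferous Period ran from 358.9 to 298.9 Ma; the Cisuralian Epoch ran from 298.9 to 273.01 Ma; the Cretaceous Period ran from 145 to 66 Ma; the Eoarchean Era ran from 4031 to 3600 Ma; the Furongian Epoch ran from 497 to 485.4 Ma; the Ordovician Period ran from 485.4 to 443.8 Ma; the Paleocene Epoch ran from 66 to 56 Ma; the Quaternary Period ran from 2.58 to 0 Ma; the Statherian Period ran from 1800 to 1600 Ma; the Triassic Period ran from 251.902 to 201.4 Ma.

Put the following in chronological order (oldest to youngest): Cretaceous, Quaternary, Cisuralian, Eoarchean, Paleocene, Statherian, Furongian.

The oldest of these is Eoarchean (starts 4031 Ma) and the youngest is Quaternary (ends 0 Ma).
In between, by decreasing start age: Statherian (1800), Furongian (497), Cisuralian (298.9), Cretaceous (145), Paleocene (66).

Eoarchean, then Statherian, then Furongian, then Cisuralian, then Cretaceous, then Paleocene, then Quaternary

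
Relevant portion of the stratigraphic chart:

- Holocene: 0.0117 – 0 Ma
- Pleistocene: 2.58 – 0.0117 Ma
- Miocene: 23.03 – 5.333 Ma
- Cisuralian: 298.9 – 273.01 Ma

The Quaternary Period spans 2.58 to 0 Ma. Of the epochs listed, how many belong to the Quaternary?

Epochs inside 2.58–0 Ma: Pleistocene, Holocene — 2 in total.

2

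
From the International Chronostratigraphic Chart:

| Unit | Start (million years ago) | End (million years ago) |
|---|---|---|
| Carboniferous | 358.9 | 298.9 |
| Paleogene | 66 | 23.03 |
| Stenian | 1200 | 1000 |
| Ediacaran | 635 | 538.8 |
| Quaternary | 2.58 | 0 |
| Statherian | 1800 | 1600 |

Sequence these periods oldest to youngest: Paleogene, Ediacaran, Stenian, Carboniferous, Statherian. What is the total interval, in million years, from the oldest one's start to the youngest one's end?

Statherian → Stenian → Ediacaran → Carboniferous → Paleogene; total span 1776.97 Myr

Start ages (Ma): Statherian 1800, Stenian 1200, Ediacaran 635, Carboniferous 358.9, Paleogene 66.
Ordered oldest to youngest: Statherian, Stenian, Ediacaran, Carboniferous, Paleogene.
Span = 1800 − 23.03 = 1776.97 Myr.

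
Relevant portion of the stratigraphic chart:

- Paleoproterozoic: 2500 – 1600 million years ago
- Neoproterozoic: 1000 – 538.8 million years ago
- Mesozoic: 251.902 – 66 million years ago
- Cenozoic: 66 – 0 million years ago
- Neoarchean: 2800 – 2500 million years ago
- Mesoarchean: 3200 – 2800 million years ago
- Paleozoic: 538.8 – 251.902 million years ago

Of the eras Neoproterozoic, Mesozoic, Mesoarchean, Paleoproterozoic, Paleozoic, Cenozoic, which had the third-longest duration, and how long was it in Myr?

Durations: Neoproterozoic 461.2; Mesozoic 185.902; Mesoarchean 400; Paleoproterozoic 900; Paleozoic 286.898; Cenozoic 66 Myr.
Sorted longest-first: Paleoproterozoic (900), Neoproterozoic (461.2), Mesoarchean (400), Paleozoic (286.898), Mesozoic (185.902), Cenozoic (66).
The third longest is Mesoarchean at 400 Myr.

Mesoarchean, 400 million years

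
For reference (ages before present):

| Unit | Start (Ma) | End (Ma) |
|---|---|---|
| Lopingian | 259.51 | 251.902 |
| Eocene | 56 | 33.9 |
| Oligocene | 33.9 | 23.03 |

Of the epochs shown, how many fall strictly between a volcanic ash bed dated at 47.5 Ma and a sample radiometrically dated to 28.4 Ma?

0

The older date is 47.5 Ma and the younger is 28.4 Ma.
No epoch both begins after 47.5 Ma and ends before 28.4 Ma, so the count is 0.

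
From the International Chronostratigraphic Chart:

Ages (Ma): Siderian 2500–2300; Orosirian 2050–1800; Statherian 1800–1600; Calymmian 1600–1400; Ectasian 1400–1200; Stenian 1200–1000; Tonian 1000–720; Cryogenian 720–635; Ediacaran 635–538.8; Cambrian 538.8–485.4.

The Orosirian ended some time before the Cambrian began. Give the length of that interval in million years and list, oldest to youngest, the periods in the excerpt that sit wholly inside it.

End of Orosirian = 1800 Ma; start of Cambrian = 538.8 Ma.
Gap = 1800 − 538.8 = 1261.2 Myr.
Periods wholly inside 1800–538.8 Ma: Statherian (1800–1600), Calymmian (1600–1400), Ectasian (1400–1200), Stenian (1200–1000), Tonian (1000–720), Cryogenian (720–635), Ediacaran (635–538.8).

1261.2 million years; Statherian, Calymmian, Ectasian, Stenian, Tonian, Cryogenian, Ediacaran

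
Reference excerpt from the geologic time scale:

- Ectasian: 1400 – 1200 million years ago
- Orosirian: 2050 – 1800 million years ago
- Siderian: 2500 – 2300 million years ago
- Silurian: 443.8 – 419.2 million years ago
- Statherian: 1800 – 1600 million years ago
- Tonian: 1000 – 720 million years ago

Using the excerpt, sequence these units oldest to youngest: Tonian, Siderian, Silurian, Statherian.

The oldest of these is Siderian (starts 2500 Ma) and the youngest is Silurian (ends 419.2 Ma).
In between, by decreasing start age: Statherian (1800), Tonian (1000).

Siderian, Statherian, Tonian, Silurian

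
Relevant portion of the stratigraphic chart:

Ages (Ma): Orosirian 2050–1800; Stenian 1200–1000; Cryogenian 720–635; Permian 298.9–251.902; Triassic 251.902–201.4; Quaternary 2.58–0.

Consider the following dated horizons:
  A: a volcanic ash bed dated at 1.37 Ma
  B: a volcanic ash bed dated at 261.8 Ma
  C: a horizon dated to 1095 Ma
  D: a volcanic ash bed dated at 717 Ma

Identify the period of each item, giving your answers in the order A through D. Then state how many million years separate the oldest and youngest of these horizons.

Match each age against the start–end ranges in the excerpt: A = 1.37 Ma → Quaternary (2.58–0); B = 261.8 Ma → Permian (298.9–251.902); C = 1095 Ma → Stenian (1200–1000); D = 717 Ma → Cryogenian (720–635).
The largest age is 1095 Ma and the smallest is 1.37 Ma; their difference is 1093.63 Myr.

A — Quaternary; B — Permian; C — Stenian; D — Cryogenian; span 1093.63 million years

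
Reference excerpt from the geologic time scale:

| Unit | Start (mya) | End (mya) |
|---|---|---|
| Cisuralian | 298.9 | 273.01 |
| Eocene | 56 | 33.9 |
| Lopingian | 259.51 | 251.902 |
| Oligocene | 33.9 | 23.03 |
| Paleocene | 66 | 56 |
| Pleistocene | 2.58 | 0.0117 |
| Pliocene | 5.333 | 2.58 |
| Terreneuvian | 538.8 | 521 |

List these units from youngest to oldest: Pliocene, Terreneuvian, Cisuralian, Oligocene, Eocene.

Read off each span (Ma): Pliocene 5.333–2.58; Terreneuvian 538.8–521; Cisuralian 298.9–273.01; Oligocene 33.9–23.03; Eocene 56–33.9.
Larger Ma is older, so oldest→youngest is Terreneuvian, Cisuralian, Eocene, Oligocene, Pliocene; reverse it for youngest→oldest.

Pliocene → Oligocene → Eocene → Cisuralian → Terreneuvian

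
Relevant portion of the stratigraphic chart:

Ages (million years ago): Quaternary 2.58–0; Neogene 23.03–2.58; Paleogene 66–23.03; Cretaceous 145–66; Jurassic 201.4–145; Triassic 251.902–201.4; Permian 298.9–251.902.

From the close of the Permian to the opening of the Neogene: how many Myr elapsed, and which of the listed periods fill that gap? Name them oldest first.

The Permian closes at 251.902 Ma and the Neogene opens at 23.03 Ma, so the interval is 251.902 − 23.03 = 228.872 Myr.
A period fits inside if it starts at or after 251.902 Ma and ends at or before 23.03 Ma; oldest first that gives Triassic, Jurassic, Cretaceous, Paleogene.

228.872 million years; Triassic, Jurassic, Cretaceous, Paleogene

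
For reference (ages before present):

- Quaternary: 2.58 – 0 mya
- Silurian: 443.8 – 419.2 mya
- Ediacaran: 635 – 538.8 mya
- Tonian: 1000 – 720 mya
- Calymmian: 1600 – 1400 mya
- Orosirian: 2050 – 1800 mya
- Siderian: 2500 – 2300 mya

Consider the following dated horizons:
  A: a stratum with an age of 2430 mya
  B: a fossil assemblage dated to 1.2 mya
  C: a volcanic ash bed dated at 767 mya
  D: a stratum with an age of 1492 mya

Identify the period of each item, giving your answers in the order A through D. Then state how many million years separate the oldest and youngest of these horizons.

A — Siderian; B — Quaternary; C — Tonian; D — Calymmian; span 2428.8 million years

Match each age against the start–end ranges in the excerpt: A = 2430 Ma → Siderian (2500–2300); B = 1.2 Ma → Quaternary (2.58–0); C = 767 Ma → Tonian (1000–720); D = 1492 Ma → Calymmian (1600–1400).
The largest age is 2430 Ma and the smallest is 1.2 Ma; their difference is 2428.8 Myr.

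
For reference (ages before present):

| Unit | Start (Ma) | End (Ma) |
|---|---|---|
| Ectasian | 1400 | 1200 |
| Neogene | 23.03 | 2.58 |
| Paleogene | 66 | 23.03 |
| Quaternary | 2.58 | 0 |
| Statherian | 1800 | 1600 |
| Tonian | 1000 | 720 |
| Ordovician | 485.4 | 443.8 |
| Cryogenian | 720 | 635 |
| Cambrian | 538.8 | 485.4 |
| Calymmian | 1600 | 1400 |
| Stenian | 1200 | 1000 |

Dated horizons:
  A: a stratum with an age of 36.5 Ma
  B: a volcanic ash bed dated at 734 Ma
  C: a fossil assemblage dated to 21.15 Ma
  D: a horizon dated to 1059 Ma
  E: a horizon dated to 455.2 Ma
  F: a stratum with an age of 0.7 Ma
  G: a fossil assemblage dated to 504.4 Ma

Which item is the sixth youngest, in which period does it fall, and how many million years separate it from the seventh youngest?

B, in the Tonian; 325 million years to D

Sorted youngest-first by Ma: F (0.7), C (21.15), A (36.5), E (455.2), G (504.4), B (734), D (1059).
The sixth youngest is B at 734 Ma, which lies in 1000–720 Ma: the Tonian.
The seventh youngest is D at 1059 Ma; separation = |734 − 1059| = 325 Myr.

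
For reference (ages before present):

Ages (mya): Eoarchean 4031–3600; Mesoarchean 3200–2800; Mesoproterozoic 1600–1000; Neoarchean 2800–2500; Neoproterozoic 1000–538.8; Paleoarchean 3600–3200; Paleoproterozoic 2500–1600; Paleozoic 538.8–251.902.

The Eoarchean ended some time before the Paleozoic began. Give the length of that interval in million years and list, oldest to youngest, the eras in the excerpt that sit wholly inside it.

End of Eoarchean = 3600 Ma; start of Paleozoic = 538.8 Ma.
Gap = 3600 − 538.8 = 3061.2 Myr.
Eras wholly inside 3600–538.8 Ma: Paleoarchean (3600–3200), Mesoarchean (3200–2800), Neoarchean (2800–2500), Paleoproterozoic (2500–1600), Mesoproterozoic (1600–1000), Neoproterozoic (1000–538.8).

3061.2 million years; Paleoarchean, Mesoarchean, Neoarchean, Paleoproterozoic, Mesoproterozoic, Neoproterozoic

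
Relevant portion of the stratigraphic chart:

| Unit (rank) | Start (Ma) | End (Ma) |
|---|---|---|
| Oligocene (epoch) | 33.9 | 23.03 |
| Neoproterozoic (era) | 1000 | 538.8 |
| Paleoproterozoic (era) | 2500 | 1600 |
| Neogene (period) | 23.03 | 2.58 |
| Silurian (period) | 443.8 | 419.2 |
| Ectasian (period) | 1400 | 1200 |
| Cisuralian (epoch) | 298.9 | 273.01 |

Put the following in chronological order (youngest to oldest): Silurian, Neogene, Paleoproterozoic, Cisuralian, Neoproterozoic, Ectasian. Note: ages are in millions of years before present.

Neogene, Cisuralian, Silurian, Neoproterozoic, Ectasian, Paleoproterozoic

Read off each span (Ma): Silurian 443.8–419.2; Neogene 23.03–2.58; Paleoproterozoic 2500–1600; Cisuralian 298.9–273.01; Neoproterozoic 1000–538.8; Ectasian 1400–1200.
Larger Ma is older, so oldest→youngest is Paleoproterozoic, Ectasian, Neoproterozoic, Silurian, Cisuralian, Neogene; reverse it for youngest→oldest.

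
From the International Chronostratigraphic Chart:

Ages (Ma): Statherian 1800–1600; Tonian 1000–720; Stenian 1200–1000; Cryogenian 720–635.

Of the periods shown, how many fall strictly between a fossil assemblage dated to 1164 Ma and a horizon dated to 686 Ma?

The older date is 1164 Ma and the younger is 686 Ma.
Periods with start < 1164 and end > 686 Ma: Tonian (1000–720).
That is 1 complete period.

1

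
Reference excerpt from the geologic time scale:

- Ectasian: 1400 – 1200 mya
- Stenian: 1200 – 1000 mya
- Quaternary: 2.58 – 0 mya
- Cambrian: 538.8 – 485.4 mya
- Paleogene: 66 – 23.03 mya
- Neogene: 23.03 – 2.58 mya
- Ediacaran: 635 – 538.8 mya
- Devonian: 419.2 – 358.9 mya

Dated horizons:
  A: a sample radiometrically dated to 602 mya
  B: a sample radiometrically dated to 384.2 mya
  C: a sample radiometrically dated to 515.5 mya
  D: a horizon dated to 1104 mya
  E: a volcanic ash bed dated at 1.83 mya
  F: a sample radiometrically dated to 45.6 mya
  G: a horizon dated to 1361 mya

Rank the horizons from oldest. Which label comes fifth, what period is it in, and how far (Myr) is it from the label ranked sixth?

B, in the Devonian; 338.6 million years to F

Sorted oldest-first by Ma: G (1361), D (1104), A (602), C (515.5), B (384.2), F (45.6), E (1.83).
The fifth oldest is B at 384.2 Ma, which lies in 419.2–358.9 Ma: the Devonian.
The sixth oldest is F at 45.6 Ma; separation = |384.2 − 45.6| = 338.6 Myr.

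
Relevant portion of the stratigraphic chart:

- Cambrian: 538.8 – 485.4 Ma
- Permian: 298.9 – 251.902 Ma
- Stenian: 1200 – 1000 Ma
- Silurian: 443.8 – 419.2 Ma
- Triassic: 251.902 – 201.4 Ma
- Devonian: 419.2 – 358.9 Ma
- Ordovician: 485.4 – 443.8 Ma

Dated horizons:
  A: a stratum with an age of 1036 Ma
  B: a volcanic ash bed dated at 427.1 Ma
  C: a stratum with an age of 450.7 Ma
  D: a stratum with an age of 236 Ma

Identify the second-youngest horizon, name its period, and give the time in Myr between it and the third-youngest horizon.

B, in the Silurian; 23.6 million years to C

Smaller Ma means younger, so youngest first: D 236 < B 427.1 < C 450.7 < A 1036.
Counting 2 along gives B (427.1 Ma); the excerpt puts that inside the Silurian, 443.8–419.2 Ma.
Next in line is C (450.7 Ma), and 450.7 − 427.1 = 23.6 Myr.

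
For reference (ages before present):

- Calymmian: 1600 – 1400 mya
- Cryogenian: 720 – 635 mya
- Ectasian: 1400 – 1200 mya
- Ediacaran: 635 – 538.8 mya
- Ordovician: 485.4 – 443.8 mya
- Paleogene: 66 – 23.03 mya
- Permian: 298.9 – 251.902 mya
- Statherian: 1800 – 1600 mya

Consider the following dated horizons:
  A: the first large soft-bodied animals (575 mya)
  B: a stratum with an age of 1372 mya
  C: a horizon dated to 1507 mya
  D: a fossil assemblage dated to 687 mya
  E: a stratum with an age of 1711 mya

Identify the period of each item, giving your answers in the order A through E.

A — Ediacaran; B — Ectasian; C — Calymmian; D — Cryogenian; E — Statherian

A: 575 Ma lies in 635–538.8 Ma, so Ediacaran.
B: 1372 Ma lies in 1400–1200 Ma, so Ectasian.
C: 1507 Ma lies in 1600–1400 Ma, so Calymmian.
D: 687 Ma lies in 720–635 Ma, so Cryogenian.
E: 1711 Ma lies in 1800–1600 Ma, so Statherian.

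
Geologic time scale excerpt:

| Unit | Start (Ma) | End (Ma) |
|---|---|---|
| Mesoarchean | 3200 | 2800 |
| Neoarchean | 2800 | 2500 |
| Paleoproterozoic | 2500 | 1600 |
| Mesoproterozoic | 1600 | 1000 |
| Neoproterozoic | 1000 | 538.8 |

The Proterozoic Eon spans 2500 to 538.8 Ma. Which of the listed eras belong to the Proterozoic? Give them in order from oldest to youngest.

Eras with both bounds inside 2500–538.8 Ma: Paleoproterozoic (2500–1600), Mesoproterozoic (1600–1000), Neoproterozoic (1000–538.8).

Paleoproterozoic, Mesoproterozoic, Neoproterozoic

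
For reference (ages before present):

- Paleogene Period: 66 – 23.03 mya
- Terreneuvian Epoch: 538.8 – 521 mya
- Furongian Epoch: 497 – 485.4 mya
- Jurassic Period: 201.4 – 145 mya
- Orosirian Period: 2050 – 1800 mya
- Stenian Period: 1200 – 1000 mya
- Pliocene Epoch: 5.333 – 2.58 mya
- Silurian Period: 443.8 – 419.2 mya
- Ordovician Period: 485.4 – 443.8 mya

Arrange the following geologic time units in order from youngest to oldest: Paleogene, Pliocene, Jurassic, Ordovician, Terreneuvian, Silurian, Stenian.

The oldest of these is Stenian (starts 1200 Ma) and the youngest is Pliocene (ends 2.58 Ma).
In between, by decreasing start age: Terreneuvian (538.8), Ordovician (485.4), Silurian (443.8), Jurassic (201.4), Paleogene (66).
Listing youngest first means reversing that sequence.

Pliocene, then Paleogene, then Jurassic, then Silurian, then Ordovician, then Terreneuvian, then Stenian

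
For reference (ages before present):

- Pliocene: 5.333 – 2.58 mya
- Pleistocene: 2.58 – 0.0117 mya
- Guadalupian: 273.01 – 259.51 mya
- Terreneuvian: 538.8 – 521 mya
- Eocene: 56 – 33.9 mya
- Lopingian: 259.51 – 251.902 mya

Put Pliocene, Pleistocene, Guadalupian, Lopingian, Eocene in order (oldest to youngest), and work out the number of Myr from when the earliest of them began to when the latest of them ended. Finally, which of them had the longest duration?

From the excerpt: Pliocene 5.333–2.58; Pleistocene 2.58–0.0117; Guadalupian 273.01–259.51; Lopingian 259.51–251.902; Eocene 56–33.9 (Ma).
Larger Ma is earlier, so the oldest is Guadalupian and the youngest is Pleistocene; oldest to youngest: Guadalupian, Lopingian, Eocene, Pliocene, Pleistocene.
Oldest start 273.01 minus youngest end 0.0117 gives 272.9983 Myr overall.
Individual lengths (start − end): Pleistocene 2.5683; Pliocene 2.753; Guadalupian 13.5; Eocene 22.1; Lopingian 7.608. The largest is Eocene at 22.1 Myr.

Guadalupian → Lopingian → Eocene → Pliocene → Pleistocene; total span 272.9983 Myr; longest is Eocene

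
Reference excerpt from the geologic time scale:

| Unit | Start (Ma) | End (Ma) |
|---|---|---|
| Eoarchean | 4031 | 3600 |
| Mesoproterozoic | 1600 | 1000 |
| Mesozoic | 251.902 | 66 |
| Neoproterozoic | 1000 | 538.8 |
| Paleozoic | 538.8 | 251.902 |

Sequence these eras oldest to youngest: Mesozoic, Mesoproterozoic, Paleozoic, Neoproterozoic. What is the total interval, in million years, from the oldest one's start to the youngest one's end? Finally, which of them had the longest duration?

Start ages (Ma): Mesoproterozoic 1600, Neoproterozoic 1000, Paleozoic 538.8, Mesozoic 251.902.
Ordered oldest to youngest: Mesoproterozoic, Neoproterozoic, Paleozoic, Mesozoic.
Span = 1600 − 66 = 1534 Myr.
Durations: Paleozoic 286.898, Mesozoic 185.902, Neoproterozoic 461.2, Mesoproterozoic 600 → longest is Mesoproterozoic (600 Myr).

Mesoproterozoic, Neoproterozoic, Paleozoic, Mesozoic; total span 1534 Myr; longest is Mesoproterozoic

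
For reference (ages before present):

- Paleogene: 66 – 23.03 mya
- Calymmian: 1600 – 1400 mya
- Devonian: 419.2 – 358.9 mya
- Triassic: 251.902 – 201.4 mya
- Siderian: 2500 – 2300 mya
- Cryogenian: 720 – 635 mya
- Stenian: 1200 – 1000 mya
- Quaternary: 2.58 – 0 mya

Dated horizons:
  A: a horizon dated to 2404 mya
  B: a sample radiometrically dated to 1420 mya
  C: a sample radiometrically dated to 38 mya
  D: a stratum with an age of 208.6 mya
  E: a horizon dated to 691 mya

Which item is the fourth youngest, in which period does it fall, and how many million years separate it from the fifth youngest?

Sorted youngest-first by Ma: C (38), D (208.6), E (691), B (1420), A (2404).
The fourth youngest is B at 1420 Ma, which lies in 1600–1400 Ma: the Calymmian.
The fifth youngest is A at 2404 Ma; separation = |1420 − 2404| = 984 Myr.

B, in the Calymmian; 984 million years to A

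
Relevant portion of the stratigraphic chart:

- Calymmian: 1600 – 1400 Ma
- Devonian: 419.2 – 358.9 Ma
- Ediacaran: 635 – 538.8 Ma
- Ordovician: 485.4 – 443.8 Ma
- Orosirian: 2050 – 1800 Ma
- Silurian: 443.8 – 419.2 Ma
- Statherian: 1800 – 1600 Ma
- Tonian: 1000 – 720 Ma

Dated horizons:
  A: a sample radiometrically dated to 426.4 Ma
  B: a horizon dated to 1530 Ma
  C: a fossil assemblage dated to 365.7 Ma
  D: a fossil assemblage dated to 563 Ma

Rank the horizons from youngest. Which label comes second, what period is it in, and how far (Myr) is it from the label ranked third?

Smaller Ma means younger, so youngest first: C 365.7 < A 426.4 < D 563 < B 1530.
Counting 2 along gives A (426.4 Ma); the excerpt puts that inside the Silurian, 443.8–419.2 Ma.
Next in line is D (563 Ma), and 563 − 426.4 = 136.6 Myr.

A, in the Silurian; 136.6 million years to D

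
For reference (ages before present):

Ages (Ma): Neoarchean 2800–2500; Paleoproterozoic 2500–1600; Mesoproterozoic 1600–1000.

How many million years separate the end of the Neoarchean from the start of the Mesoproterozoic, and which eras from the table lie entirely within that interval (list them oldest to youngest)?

900 million years; Paleoproterozoic

The Neoarchean closes at 2500 Ma and the Mesoproterozoic opens at 1600 Ma, so the interval is 2500 − 1600 = 900 Myr.
An era fits inside if it starts at or after 2500 Ma and ends at or before 1600 Ma; oldest first that gives Paleoproterozoic.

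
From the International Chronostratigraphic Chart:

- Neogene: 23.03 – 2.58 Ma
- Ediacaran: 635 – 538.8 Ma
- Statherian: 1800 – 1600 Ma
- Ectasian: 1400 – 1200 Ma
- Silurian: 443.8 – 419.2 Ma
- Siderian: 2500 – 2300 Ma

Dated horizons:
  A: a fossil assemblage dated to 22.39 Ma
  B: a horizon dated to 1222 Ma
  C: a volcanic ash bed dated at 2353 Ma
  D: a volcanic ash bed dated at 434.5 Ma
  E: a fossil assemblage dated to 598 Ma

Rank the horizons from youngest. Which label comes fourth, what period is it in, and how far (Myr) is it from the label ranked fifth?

B, in the Ectasian; 1131 million years to C

Smaller Ma means younger, so youngest first: A 22.39 < D 434.5 < E 598 < B 1222 < C 2353.
Counting 4 along gives B (1222 Ma); the excerpt puts that inside the Ectasian, 1400–1200 Ma.
Next in line is C (2353 Ma), and 2353 − 1222 = 1131 Myr.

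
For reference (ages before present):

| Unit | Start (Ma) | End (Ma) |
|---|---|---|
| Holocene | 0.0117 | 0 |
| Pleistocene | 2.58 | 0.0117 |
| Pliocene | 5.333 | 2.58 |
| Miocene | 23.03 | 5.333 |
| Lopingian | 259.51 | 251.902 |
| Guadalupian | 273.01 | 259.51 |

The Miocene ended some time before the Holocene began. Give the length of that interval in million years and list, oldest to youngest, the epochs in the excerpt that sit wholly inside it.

End of Miocene = 5.333 Ma; start of Holocene = 0.0117 Ma.
Gap = 5.333 − 0.0117 = 5.3213 Myr.
Epochs wholly inside 5.333–0.0117 Ma: Pliocene (5.333–2.58), Pleistocene (2.58–0.0117).

5.3213 million years; Pliocene, Pleistocene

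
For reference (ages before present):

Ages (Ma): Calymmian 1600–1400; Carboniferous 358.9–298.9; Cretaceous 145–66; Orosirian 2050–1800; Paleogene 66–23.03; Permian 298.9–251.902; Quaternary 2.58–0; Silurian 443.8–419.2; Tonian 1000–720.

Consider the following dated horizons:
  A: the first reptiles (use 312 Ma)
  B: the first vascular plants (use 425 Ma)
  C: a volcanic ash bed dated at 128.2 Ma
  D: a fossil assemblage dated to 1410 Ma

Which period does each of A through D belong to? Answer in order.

A — Carboniferous; B — Silurian; C — Cretaceous; D — Calymmian

Match each age against the start–end ranges in the excerpt: A = 312 Ma → Carboniferous (358.9–298.9); B = 425 Ma → Silurian (443.8–419.2); C = 128.2 Ma → Cretaceous (145–66); D = 1410 Ma → Calymmian (1600–1400).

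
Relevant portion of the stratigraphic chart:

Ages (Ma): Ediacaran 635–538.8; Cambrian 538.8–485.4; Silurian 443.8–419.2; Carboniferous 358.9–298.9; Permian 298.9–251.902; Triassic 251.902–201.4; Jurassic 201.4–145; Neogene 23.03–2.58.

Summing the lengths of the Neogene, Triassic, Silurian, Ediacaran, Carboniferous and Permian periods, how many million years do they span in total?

Duration is start − end for each: (23.03 − 2.58) + (251.902 − 201.4) + (443.8 − 419.2) + (635 − 538.8) + (358.9 − 298.9) + (298.9 − 251.902).
That is 20.45 + 50.502 + 24.6 + 96.2 + 60 + 46.998, which totals 298.75 million years.

298.75 million years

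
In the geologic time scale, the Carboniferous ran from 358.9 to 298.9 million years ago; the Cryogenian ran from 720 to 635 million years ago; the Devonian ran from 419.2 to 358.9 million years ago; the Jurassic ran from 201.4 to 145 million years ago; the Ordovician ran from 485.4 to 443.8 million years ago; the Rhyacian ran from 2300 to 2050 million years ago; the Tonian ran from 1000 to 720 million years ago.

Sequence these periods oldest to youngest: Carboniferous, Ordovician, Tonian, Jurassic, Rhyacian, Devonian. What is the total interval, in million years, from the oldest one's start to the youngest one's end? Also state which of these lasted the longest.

Rhyacian → Tonian → Ordovician → Devonian → Carboniferous → Jurassic; total span 2155 Myr; longest is Tonian

From the excerpt: Carboniferous 358.9–298.9; Ordovician 485.4–443.8; Tonian 1000–720; Jurassic 201.4–145; Rhyacian 2300–2050; Devonian 419.2–358.9 (Ma).
Larger Ma is earlier, so the oldest is Rhyacian and the youngest is Jurassic; oldest to youngest: Rhyacian, Tonian, Ordovician, Devonian, Carboniferous, Jurassic.
Oldest start 2300 minus youngest end 145 gives 2155 Myr overall.
Individual lengths (start − end): Jurassic 56.4; Carboniferous 60; Devonian 60.3; Ordovician 41.6; Rhyacian 250; Tonian 280. The largest is Tonian at 280 Myr.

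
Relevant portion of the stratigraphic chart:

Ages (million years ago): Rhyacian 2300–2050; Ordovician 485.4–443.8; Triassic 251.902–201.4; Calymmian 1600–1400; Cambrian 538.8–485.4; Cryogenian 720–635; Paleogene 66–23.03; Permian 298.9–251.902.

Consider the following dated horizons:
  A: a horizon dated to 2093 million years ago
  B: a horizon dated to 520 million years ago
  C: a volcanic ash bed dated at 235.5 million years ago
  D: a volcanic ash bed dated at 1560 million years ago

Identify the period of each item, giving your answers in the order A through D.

Match each age against the start–end ranges in the excerpt: A = 2093 Ma → Rhyacian (2300–2050); B = 520 Ma → Cambrian (538.8–485.4); C = 235.5 Ma → Triassic (251.902–201.4); D = 1560 Ma → Calymmian (1600–1400).

A — Rhyacian; B — Cambrian; C — Triassic; D — Calymmian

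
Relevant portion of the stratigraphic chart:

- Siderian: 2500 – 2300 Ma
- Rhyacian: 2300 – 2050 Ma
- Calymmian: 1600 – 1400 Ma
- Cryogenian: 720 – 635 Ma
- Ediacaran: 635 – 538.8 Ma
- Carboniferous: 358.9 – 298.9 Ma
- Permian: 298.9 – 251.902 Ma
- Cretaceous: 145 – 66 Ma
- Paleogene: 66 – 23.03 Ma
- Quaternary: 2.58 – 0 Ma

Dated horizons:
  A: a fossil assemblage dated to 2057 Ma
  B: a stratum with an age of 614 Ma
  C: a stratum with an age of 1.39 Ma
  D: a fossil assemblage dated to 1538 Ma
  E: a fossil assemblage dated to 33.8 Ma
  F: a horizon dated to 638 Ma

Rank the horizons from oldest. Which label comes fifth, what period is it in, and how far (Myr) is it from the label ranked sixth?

Sorted oldest-first by Ma: A (2057), D (1538), F (638), B (614), E (33.8), C (1.39).
The fifth oldest is E at 33.8 Ma, which lies in 66–23.03 Ma: the Paleogene.
The sixth oldest is C at 1.39 Ma; separation = |33.8 − 1.39| = 32.41 Myr.

E, in the Paleogene; 32.41 million years to C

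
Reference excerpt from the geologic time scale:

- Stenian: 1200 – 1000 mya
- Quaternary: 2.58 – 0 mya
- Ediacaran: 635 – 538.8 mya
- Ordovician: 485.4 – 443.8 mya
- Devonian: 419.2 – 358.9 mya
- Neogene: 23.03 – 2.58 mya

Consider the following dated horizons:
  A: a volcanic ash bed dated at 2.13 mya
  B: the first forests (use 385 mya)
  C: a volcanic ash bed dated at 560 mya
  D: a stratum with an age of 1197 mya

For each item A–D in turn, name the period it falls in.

A — Quaternary; B — Devonian; C — Ediacaran; D — Stenian

A: 2.13 Ma lies in 2.58–0 Ma, so Quaternary.
B: 385 Ma lies in 419.2–358.9 Ma, so Devonian.
C: 560 Ma lies in 635–538.8 Ma, so Ediacaran.
D: 1197 Ma lies in 1200–1000 Ma, so Stenian.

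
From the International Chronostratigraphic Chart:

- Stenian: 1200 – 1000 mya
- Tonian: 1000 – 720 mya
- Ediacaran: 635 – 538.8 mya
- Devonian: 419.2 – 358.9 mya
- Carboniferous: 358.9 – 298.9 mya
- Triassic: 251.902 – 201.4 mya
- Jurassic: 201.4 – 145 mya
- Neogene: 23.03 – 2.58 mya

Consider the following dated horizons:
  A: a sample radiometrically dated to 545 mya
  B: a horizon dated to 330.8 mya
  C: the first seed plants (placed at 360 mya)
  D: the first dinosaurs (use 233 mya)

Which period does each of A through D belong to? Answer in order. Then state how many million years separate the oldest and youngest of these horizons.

Match each age against the start–end ranges in the excerpt: A = 545 Ma → Ediacaran (635–538.8); B = 330.8 Ma → Carboniferous (358.9–298.9); C = 360 Ma → Devonian (419.2–358.9); D = 233 Ma → Triassic (251.902–201.4).
The largest age is 545 Ma and the smallest is 233 Ma; their difference is 312 Myr.

A — Ediacaran; B — Carboniferous; C — Devonian; D — Triassic; span 312 million years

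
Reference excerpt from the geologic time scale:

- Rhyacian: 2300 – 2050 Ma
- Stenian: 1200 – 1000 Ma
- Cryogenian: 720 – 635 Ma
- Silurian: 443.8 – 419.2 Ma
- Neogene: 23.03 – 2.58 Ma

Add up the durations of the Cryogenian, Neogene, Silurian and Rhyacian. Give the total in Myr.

380.05 million years

Duration is start − end for each: (720 − 635) + (23.03 − 2.58) + (443.8 − 419.2) + (2300 − 2050).
That is 85 + 20.45 + 24.6 + 250, which totals 380.05 million years.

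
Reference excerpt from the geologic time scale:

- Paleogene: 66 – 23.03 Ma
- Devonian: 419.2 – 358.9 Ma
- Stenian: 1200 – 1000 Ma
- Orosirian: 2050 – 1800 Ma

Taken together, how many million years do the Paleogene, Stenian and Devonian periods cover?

303.27 million years

Each duration: Paleogene = 42.97; Stenian = 200; Devonian = 60.3.
Sum: 42.97 + 200 + 60.3 = 303.27 Myr.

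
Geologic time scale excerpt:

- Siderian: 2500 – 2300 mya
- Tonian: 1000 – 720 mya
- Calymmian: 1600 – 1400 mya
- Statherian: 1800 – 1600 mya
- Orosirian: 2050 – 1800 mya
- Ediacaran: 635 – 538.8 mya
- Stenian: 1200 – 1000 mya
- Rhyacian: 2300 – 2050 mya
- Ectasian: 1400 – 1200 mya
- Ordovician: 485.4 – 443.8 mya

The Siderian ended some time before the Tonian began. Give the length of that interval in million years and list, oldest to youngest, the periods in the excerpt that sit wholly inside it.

1300 million years; Rhyacian, Orosirian, Statherian, Calymmian, Ectasian, Stenian

End of Siderian = 2300 Ma; start of Tonian = 1000 Ma.
Gap = 2300 − 1000 = 1300 Myr.
Periods wholly inside 2300–1000 Ma: Rhyacian (2300–2050), Orosirian (2050–1800), Statherian (1800–1600), Calymmian (1600–1400), Ectasian (1400–1200), Stenian (1200–1000).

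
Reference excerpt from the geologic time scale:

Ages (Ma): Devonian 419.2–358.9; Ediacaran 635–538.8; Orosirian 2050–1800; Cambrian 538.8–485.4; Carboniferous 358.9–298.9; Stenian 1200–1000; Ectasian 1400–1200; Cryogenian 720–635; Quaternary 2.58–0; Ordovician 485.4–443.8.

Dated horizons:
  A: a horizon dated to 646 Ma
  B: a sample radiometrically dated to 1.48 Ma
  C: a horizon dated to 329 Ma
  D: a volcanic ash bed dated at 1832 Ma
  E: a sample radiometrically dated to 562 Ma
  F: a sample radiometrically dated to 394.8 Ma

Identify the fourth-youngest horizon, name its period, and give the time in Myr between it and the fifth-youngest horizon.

E, in the Ediacaran; 84 million years to A

Sorted youngest-first by Ma: B (1.48), C (329), F (394.8), E (562), A (646), D (1832).
The fourth youngest is E at 562 Ma, which lies in 635–538.8 Ma: the Ediacaran.
The fifth youngest is A at 646 Ma; separation = |562 − 646| = 84 Myr.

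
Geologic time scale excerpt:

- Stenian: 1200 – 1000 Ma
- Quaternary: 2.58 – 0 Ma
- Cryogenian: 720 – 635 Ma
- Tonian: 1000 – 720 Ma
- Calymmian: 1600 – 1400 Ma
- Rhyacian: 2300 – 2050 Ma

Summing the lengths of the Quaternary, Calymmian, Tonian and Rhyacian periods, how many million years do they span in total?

Duration is start − end for each: (2.58 − 0) + (1600 − 1400) + (1000 − 720) + (2300 − 2050).
That is 2.58 + 200 + 280 + 250, which totals 732.58 million years.

732.58 million years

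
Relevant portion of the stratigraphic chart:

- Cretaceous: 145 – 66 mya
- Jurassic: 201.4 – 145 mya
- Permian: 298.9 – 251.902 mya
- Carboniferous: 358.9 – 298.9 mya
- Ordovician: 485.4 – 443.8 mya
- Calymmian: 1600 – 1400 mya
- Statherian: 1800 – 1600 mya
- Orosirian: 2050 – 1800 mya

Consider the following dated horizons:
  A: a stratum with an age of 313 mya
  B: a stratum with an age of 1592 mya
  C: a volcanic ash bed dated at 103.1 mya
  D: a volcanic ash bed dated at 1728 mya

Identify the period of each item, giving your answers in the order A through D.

A — Carboniferous; B — Calymmian; C — Cretaceous; D — Statherian

A: 313 Ma lies in 358.9–298.9 Ma, so Carboniferous.
B: 1592 Ma lies in 1600–1400 Ma, so Calymmian.
C: 103.1 Ma lies in 145–66 Ma, so Cretaceous.
D: 1728 Ma lies in 1800–1600 Ma, so Statherian.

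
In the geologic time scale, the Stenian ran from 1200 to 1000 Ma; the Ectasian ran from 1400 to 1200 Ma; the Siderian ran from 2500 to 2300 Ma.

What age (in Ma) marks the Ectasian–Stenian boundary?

1200 Ma

The Ectasian ends and the Stenian begins at 1200 Ma.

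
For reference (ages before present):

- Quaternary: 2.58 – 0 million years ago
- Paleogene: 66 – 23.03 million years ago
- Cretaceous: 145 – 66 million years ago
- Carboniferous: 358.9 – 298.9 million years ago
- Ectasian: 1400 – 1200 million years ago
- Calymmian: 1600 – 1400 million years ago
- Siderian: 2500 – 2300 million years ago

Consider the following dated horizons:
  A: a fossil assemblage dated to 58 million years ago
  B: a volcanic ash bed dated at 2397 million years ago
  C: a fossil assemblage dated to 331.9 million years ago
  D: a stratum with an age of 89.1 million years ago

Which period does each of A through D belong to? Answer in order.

Match each age against the start–end ranges in the excerpt: A = 58 Ma → Paleogene (66–23.03); B = 2397 Ma → Siderian (2500–2300); C = 331.9 Ma → Carboniferous (358.9–298.9); D = 89.1 Ma → Cretaceous (145–66).

A — Paleogene; B — Siderian; C — Carboniferous; D — Cretaceous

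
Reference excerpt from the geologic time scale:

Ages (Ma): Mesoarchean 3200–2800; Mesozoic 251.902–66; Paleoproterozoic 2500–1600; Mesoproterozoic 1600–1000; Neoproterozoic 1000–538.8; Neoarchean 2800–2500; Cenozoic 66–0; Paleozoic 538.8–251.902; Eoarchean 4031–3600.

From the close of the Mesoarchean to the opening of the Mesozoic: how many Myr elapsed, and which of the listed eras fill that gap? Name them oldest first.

The Mesoarchean closes at 2800 Ma and the Mesozoic opens at 251.902 Ma, so the interval is 2800 − 251.902 = 2548.098 Myr.
An era fits inside if it starts at or after 2800 Ma and ends at or before 251.902 Ma; oldest first that gives Neoarchean, Paleoproterozoic, Mesoproterozoic, Neoproterozoic, Paleozoic.

2548.098 million years; Neoarchean, Paleoproterozoic, Mesoproterozoic, Neoproterozoic, Paleozoic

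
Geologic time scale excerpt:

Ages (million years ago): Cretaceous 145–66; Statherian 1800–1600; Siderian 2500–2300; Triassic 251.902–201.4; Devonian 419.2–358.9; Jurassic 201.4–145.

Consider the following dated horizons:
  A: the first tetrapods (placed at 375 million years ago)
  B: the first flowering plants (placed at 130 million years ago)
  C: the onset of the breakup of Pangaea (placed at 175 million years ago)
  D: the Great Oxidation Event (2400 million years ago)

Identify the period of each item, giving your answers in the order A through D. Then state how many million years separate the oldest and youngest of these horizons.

A: 375 Ma lies in 419.2–358.9 Ma, so Devonian.
B: 130 Ma lies in 145–66 Ma, so Cretaceous.
C: 175 Ma lies in 201.4–145 Ma, so Jurassic.
D: 2400 Ma lies in 2500–2300 Ma, so Siderian.
Oldest = 2400 Ma, youngest = 130 Ma → span 2270 Myr.

A — Devonian; B — Cretaceous; C — Jurassic; D — Siderian; span 2270 million years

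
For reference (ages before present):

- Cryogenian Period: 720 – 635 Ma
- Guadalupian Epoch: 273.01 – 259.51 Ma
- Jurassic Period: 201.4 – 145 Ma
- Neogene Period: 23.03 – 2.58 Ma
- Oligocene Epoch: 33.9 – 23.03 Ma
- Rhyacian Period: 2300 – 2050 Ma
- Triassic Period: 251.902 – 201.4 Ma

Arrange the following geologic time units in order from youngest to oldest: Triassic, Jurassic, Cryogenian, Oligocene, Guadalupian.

Read off each span (Ma): Triassic 251.902–201.4; Jurassic 201.4–145; Cryogenian 720–635; Oligocene 33.9–23.03; Guadalupian 273.01–259.51.
Larger Ma is older, so oldest→youngest is Cryogenian, Guadalupian, Triassic, Jurassic, Oligocene; reverse it for youngest→oldest.

Oligocene → Jurassic → Triassic → Guadalupian → Cryogenian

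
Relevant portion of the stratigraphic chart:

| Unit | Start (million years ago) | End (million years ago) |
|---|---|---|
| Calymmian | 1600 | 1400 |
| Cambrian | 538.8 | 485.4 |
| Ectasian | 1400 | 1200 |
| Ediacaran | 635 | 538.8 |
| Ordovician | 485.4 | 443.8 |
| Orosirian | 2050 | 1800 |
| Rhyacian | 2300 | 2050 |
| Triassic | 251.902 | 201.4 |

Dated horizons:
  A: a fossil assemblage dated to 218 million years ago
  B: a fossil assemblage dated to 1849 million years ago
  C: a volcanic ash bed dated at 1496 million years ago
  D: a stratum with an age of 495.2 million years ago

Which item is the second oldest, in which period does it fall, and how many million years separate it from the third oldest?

Larger Ma means older, so oldest first: B 1849 > C 1496 > D 495.2 > A 218.
Counting 2 along gives C (1496 Ma); the excerpt puts that inside the Calymmian, 1600–1400 Ma.
Next in line is D (495.2 Ma), and 1496 − 495.2 = 1000.8 Myr.

C, in the Calymmian; 1000.8 million years to D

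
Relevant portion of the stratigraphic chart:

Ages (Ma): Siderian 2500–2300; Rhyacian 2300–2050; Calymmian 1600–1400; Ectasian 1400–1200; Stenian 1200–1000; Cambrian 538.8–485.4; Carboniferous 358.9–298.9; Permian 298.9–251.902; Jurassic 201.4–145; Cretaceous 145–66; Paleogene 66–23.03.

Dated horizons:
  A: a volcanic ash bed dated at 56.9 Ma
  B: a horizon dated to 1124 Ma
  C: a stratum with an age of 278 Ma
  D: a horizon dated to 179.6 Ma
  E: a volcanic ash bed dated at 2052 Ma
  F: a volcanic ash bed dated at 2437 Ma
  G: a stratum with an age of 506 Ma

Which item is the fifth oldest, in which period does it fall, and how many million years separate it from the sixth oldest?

C, in the Permian; 98.4 million years to D

Sorted oldest-first by Ma: F (2437), E (2052), B (1124), G (506), C (278), D (179.6), A (56.9).
The fifth oldest is C at 278 Ma, which lies in 298.9–251.902 Ma: the Permian.
The sixth oldest is D at 179.6 Ma; separation = |278 − 179.6| = 98.4 Myr.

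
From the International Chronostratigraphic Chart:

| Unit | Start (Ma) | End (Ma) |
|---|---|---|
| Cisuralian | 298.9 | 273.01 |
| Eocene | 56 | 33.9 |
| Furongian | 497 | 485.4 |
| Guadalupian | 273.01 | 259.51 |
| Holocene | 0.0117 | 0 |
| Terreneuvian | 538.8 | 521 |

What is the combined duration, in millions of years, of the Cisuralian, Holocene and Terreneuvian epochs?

Duration is start − end for each: (298.9 − 273.01) + (0.0117 − 0) + (538.8 − 521).
That is 25.89 + 0.0117 + 17.8, which totals 43.7017 million years.

43.7017 million years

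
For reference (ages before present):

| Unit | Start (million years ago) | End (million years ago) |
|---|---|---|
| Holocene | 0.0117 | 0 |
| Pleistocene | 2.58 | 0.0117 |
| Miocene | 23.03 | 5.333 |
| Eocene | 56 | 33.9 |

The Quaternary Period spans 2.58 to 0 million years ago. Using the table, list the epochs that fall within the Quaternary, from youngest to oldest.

Epochs with both bounds inside 2.58–0 Ma: Holocene (0.0117–0), Pleistocene (2.58–0.0117).

Holocene, Pleistocene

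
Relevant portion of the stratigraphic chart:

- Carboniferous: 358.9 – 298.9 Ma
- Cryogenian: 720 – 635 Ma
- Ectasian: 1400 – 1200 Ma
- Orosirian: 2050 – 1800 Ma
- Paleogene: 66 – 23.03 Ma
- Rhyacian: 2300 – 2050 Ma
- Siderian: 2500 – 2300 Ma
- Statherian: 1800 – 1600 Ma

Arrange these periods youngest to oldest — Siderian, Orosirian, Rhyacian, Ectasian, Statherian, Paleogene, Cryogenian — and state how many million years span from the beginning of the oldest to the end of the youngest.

From the excerpt: Siderian 2500–2300; Orosirian 2050–1800; Rhyacian 2300–2050; Ectasian 1400–1200; Statherian 1800–1600; Paleogene 66–23.03; Cryogenian 720–635 (Ma).
Larger Ma is earlier, so the oldest is Siderian and the youngest is Paleogene; youngest to oldest: Paleogene, Cryogenian, Ectasian, Statherian, Orosirian, Rhyacian, Siderian.
Oldest start 2500 minus youngest end 23.03 gives 2476.97 Myr overall.

Paleogene → Cryogenian → Ectasian → Statherian → Orosirian → Rhyacian → Siderian; total span 2476.97 Myr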